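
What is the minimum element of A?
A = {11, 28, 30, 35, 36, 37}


Set A = {11, 28, 30, 35, 36, 37}
Elements in ascending order: 11, 28, 30, 35, 36, 37
The smallest element is 11.

11


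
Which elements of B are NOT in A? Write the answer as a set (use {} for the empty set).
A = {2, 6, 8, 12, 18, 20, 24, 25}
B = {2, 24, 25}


Set A = {2, 6, 8, 12, 18, 20, 24, 25}
Set B = {2, 24, 25}
Check each element of B against A:
2 ∈ A, 24 ∈ A, 25 ∈ A
Elements of B not in A: {}

{}


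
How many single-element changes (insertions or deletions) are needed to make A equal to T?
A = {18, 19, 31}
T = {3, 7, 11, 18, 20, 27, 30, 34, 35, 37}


Set A = {18, 19, 31}
Set T = {3, 7, 11, 18, 20, 27, 30, 34, 35, 37}
Elements to remove from A (in A, not in T): {19, 31} → 2 removals
Elements to add to A (in T, not in A): {3, 7, 11, 20, 27, 30, 34, 35, 37} → 9 additions
Total edits = 2 + 9 = 11

11


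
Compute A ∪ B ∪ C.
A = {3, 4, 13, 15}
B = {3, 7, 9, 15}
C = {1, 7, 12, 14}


Set A = {3, 4, 13, 15}
Set B = {3, 7, 9, 15}
Set C = {1, 7, 12, 14}
First, A ∪ B = {3, 4, 7, 9, 13, 15}
Then, (A ∪ B) ∪ C = {1, 3, 4, 7, 9, 12, 13, 14, 15}

{1, 3, 4, 7, 9, 12, 13, 14, 15}


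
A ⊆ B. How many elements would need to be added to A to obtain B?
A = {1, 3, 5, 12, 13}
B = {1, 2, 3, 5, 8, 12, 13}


Set A = {1, 3, 5, 12, 13}, |A| = 5
Set B = {1, 2, 3, 5, 8, 12, 13}, |B| = 7
Since A ⊆ B: B \ A = {2, 8}
|B| - |A| = 7 - 5 = 2

2


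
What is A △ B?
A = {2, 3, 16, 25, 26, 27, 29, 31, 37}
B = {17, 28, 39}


Set A = {2, 3, 16, 25, 26, 27, 29, 31, 37}
Set B = {17, 28, 39}
A △ B = (A \ B) ∪ (B \ A)
Elements in A but not B: {2, 3, 16, 25, 26, 27, 29, 31, 37}
Elements in B but not A: {17, 28, 39}
A △ B = {2, 3, 16, 17, 25, 26, 27, 28, 29, 31, 37, 39}

{2, 3, 16, 17, 25, 26, 27, 28, 29, 31, 37, 39}


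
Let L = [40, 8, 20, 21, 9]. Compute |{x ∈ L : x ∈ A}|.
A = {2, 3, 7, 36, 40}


Set A = {2, 3, 7, 36, 40}
Candidates: [40, 8, 20, 21, 9]
Check each candidate:
40 ∈ A, 8 ∉ A, 20 ∉ A, 21 ∉ A, 9 ∉ A
Count of candidates in A: 1

1


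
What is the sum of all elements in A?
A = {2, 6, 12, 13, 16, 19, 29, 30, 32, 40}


Set A = {2, 6, 12, 13, 16, 19, 29, 30, 32, 40}
Sum = 2 + 6 + 12 + 13 + 16 + 19 + 29 + 30 + 32 + 40 = 199

199


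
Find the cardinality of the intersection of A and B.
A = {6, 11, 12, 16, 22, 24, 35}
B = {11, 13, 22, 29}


Set A = {6, 11, 12, 16, 22, 24, 35}
Set B = {11, 13, 22, 29}
A ∩ B = {11, 22}
|A ∩ B| = 2

2


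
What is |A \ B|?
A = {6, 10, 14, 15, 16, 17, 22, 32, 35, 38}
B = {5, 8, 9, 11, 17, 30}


Set A = {6, 10, 14, 15, 16, 17, 22, 32, 35, 38}
Set B = {5, 8, 9, 11, 17, 30}
A \ B = {6, 10, 14, 15, 16, 22, 32, 35, 38}
|A \ B| = 9

9


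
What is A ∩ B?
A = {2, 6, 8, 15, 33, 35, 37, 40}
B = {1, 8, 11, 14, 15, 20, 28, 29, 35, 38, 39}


Set A = {2, 6, 8, 15, 33, 35, 37, 40}
Set B = {1, 8, 11, 14, 15, 20, 28, 29, 35, 38, 39}
A ∩ B includes only elements in both sets.
Check each element of A against B:
2 ✗, 6 ✗, 8 ✓, 15 ✓, 33 ✗, 35 ✓, 37 ✗, 40 ✗
A ∩ B = {8, 15, 35}

{8, 15, 35}


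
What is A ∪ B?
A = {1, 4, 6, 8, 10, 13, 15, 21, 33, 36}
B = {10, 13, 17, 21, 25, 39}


Set A = {1, 4, 6, 8, 10, 13, 15, 21, 33, 36}
Set B = {10, 13, 17, 21, 25, 39}
A ∪ B includes all elements in either set.
Elements from A: {1, 4, 6, 8, 10, 13, 15, 21, 33, 36}
Elements from B not already included: {17, 25, 39}
A ∪ B = {1, 4, 6, 8, 10, 13, 15, 17, 21, 25, 33, 36, 39}

{1, 4, 6, 8, 10, 13, 15, 17, 21, 25, 33, 36, 39}


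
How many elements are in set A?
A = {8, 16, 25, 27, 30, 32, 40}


Set A = {8, 16, 25, 27, 30, 32, 40}
Listing elements: 8, 16, 25, 27, 30, 32, 40
Counting: 7 elements
|A| = 7

7


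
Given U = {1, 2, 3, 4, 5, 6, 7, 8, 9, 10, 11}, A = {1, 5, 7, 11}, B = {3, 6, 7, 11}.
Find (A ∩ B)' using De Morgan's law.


U = {1, 2, 3, 4, 5, 6, 7, 8, 9, 10, 11}
A = {1, 5, 7, 11}, B = {3, 6, 7, 11}
A ∩ B = {7, 11}
(A ∩ B)' = U \ (A ∩ B) = {1, 2, 3, 4, 5, 6, 8, 9, 10}
Verification via A' ∪ B': A' = {2, 3, 4, 6, 8, 9, 10}, B' = {1, 2, 4, 5, 8, 9, 10}
A' ∪ B' = {1, 2, 3, 4, 5, 6, 8, 9, 10} ✓

{1, 2, 3, 4, 5, 6, 8, 9, 10}


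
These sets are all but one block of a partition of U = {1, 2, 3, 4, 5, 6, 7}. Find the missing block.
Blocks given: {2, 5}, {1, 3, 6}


U = {1, 2, 3, 4, 5, 6, 7}
Shown blocks: {2, 5}, {1, 3, 6}
A partition's blocks are pairwise disjoint and cover U, so the missing block = U \ (union of shown blocks).
Union of shown blocks: {1, 2, 3, 5, 6}
Missing block = U \ (union) = {4, 7}

{4, 7}


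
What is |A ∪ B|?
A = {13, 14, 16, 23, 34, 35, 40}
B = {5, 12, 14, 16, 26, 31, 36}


Set A = {13, 14, 16, 23, 34, 35, 40}, |A| = 7
Set B = {5, 12, 14, 16, 26, 31, 36}, |B| = 7
A ∩ B = {14, 16}, |A ∩ B| = 2
|A ∪ B| = |A| + |B| - |A ∩ B| = 7 + 7 - 2 = 12

12


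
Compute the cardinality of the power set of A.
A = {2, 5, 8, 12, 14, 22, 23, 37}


Set A = {2, 5, 8, 12, 14, 22, 23, 37}
|A| = 8
The power set P(A) contains all subsets of A.
|P(A)| = 2^|A| = 2^8 = 256

256


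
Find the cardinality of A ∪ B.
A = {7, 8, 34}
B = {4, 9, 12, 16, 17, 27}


Set A = {7, 8, 34}, |A| = 3
Set B = {4, 9, 12, 16, 17, 27}, |B| = 6
A ∩ B = {}, |A ∩ B| = 0
|A ∪ B| = |A| + |B| - |A ∩ B| = 3 + 6 - 0 = 9

9


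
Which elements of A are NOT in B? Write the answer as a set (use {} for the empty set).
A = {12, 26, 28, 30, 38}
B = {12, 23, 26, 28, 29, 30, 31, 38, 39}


Set A = {12, 26, 28, 30, 38}
Set B = {12, 23, 26, 28, 29, 30, 31, 38, 39}
Check each element of A against B:
12 ∈ B, 26 ∈ B, 28 ∈ B, 30 ∈ B, 38 ∈ B
Elements of A not in B: {}

{}


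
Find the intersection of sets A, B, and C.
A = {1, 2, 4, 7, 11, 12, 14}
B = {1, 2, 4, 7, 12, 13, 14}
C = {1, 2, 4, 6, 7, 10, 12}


Set A = {1, 2, 4, 7, 11, 12, 14}
Set B = {1, 2, 4, 7, 12, 13, 14}
Set C = {1, 2, 4, 6, 7, 10, 12}
First, A ∩ B = {1, 2, 4, 7, 12, 14}
Then, (A ∩ B) ∩ C = {1, 2, 4, 7, 12}

{1, 2, 4, 7, 12}


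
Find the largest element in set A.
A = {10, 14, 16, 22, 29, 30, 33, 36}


Set A = {10, 14, 16, 22, 29, 30, 33, 36}
Elements in ascending order: 10, 14, 16, 22, 29, 30, 33, 36
The largest element is 36.

36


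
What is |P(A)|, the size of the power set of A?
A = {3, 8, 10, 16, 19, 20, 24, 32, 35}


Set A = {3, 8, 10, 16, 19, 20, 24, 32, 35}
|A| = 9
The power set P(A) contains all subsets of A.
|P(A)| = 2^|A| = 2^9 = 512

512


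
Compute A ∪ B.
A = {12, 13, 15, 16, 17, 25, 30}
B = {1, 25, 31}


Set A = {12, 13, 15, 16, 17, 25, 30}
Set B = {1, 25, 31}
A ∪ B includes all elements in either set.
Elements from A: {12, 13, 15, 16, 17, 25, 30}
Elements from B not already included: {1, 31}
A ∪ B = {1, 12, 13, 15, 16, 17, 25, 30, 31}

{1, 12, 13, 15, 16, 17, 25, 30, 31}


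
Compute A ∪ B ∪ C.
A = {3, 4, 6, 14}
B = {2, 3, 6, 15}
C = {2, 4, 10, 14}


Set A = {3, 4, 6, 14}
Set B = {2, 3, 6, 15}
Set C = {2, 4, 10, 14}
First, A ∪ B = {2, 3, 4, 6, 14, 15}
Then, (A ∪ B) ∪ C = {2, 3, 4, 6, 10, 14, 15}

{2, 3, 4, 6, 10, 14, 15}


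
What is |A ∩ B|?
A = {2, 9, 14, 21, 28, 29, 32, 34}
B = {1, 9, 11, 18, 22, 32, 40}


Set A = {2, 9, 14, 21, 28, 29, 32, 34}
Set B = {1, 9, 11, 18, 22, 32, 40}
A ∩ B = {9, 32}
|A ∩ B| = 2

2


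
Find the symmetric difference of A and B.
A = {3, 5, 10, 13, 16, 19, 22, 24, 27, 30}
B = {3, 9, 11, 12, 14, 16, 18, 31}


Set A = {3, 5, 10, 13, 16, 19, 22, 24, 27, 30}
Set B = {3, 9, 11, 12, 14, 16, 18, 31}
A △ B = (A \ B) ∪ (B \ A)
Elements in A but not B: {5, 10, 13, 19, 22, 24, 27, 30}
Elements in B but not A: {9, 11, 12, 14, 18, 31}
A △ B = {5, 9, 10, 11, 12, 13, 14, 18, 19, 22, 24, 27, 30, 31}

{5, 9, 10, 11, 12, 13, 14, 18, 19, 22, 24, 27, 30, 31}


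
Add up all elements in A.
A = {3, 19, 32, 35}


Set A = {3, 19, 32, 35}
Sum = 3 + 19 + 32 + 35 = 89

89


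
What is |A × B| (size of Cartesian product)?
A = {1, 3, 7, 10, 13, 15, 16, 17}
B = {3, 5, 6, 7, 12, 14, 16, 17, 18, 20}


Set A = {1, 3, 7, 10, 13, 15, 16, 17} has 8 elements.
Set B = {3, 5, 6, 7, 12, 14, 16, 17, 18, 20} has 10 elements.
|A × B| = |A| × |B| = 8 × 10 = 80

80


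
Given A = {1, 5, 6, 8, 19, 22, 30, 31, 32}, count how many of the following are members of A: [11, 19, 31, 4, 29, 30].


Set A = {1, 5, 6, 8, 19, 22, 30, 31, 32}
Candidates: [11, 19, 31, 4, 29, 30]
Check each candidate:
11 ∉ A, 19 ∈ A, 31 ∈ A, 4 ∉ A, 29 ∉ A, 30 ∈ A
Count of candidates in A: 3

3


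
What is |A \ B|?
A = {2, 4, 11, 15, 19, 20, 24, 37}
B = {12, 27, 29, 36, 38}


Set A = {2, 4, 11, 15, 19, 20, 24, 37}
Set B = {12, 27, 29, 36, 38}
A \ B = {2, 4, 11, 15, 19, 20, 24, 37}
|A \ B| = 8

8


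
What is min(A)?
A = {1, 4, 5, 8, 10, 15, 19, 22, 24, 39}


Set A = {1, 4, 5, 8, 10, 15, 19, 22, 24, 39}
Elements in ascending order: 1, 4, 5, 8, 10, 15, 19, 22, 24, 39
The smallest element is 1.

1


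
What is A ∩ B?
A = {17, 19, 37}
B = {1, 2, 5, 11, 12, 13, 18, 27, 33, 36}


Set A = {17, 19, 37}
Set B = {1, 2, 5, 11, 12, 13, 18, 27, 33, 36}
A ∩ B includes only elements in both sets.
Check each element of A against B:
17 ✗, 19 ✗, 37 ✗
A ∩ B = {}

{}


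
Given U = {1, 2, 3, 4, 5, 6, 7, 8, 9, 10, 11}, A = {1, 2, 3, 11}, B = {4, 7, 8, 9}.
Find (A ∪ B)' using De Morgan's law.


U = {1, 2, 3, 4, 5, 6, 7, 8, 9, 10, 11}
A = {1, 2, 3, 11}, B = {4, 7, 8, 9}
A ∪ B = {1, 2, 3, 4, 7, 8, 9, 11}
(A ∪ B)' = U \ (A ∪ B) = {5, 6, 10}
Verification via A' ∩ B': A' = {4, 5, 6, 7, 8, 9, 10}, B' = {1, 2, 3, 5, 6, 10, 11}
A' ∩ B' = {5, 6, 10} ✓

{5, 6, 10}


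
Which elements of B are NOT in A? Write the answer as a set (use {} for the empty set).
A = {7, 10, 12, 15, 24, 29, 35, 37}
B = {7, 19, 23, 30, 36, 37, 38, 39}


Set A = {7, 10, 12, 15, 24, 29, 35, 37}
Set B = {7, 19, 23, 30, 36, 37, 38, 39}
Check each element of B against A:
7 ∈ A, 19 ∉ A (include), 23 ∉ A (include), 30 ∉ A (include), 36 ∉ A (include), 37 ∈ A, 38 ∉ A (include), 39 ∉ A (include)
Elements of B not in A: {19, 23, 30, 36, 38, 39}

{19, 23, 30, 36, 38, 39}


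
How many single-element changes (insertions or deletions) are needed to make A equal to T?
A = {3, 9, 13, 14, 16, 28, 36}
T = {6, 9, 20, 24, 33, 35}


Set A = {3, 9, 13, 14, 16, 28, 36}
Set T = {6, 9, 20, 24, 33, 35}
Elements to remove from A (in A, not in T): {3, 13, 14, 16, 28, 36} → 6 removals
Elements to add to A (in T, not in A): {6, 20, 24, 33, 35} → 5 additions
Total edits = 6 + 5 = 11

11


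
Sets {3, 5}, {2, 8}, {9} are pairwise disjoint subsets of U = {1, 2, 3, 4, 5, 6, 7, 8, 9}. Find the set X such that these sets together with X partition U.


U = {1, 2, 3, 4, 5, 6, 7, 8, 9}
Shown blocks: {3, 5}, {2, 8}, {9}
A partition's blocks are pairwise disjoint and cover U, so the missing block = U \ (union of shown blocks).
Union of shown blocks: {2, 3, 5, 8, 9}
Missing block = U \ (union) = {1, 4, 6, 7}

{1, 4, 6, 7}


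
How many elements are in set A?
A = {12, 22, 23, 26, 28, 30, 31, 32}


Set A = {12, 22, 23, 26, 28, 30, 31, 32}
Listing elements: 12, 22, 23, 26, 28, 30, 31, 32
Counting: 8 elements
|A| = 8

8


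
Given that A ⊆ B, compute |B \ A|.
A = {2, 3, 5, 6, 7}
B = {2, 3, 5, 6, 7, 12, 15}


Set A = {2, 3, 5, 6, 7}, |A| = 5
Set B = {2, 3, 5, 6, 7, 12, 15}, |B| = 7
Since A ⊆ B: B \ A = {12, 15}
|B| - |A| = 7 - 5 = 2

2


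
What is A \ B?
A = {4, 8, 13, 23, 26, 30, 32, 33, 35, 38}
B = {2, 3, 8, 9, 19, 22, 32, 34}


Set A = {4, 8, 13, 23, 26, 30, 32, 33, 35, 38}
Set B = {2, 3, 8, 9, 19, 22, 32, 34}
A \ B includes elements in A that are not in B.
Check each element of A:
4 (not in B, keep), 8 (in B, remove), 13 (not in B, keep), 23 (not in B, keep), 26 (not in B, keep), 30 (not in B, keep), 32 (in B, remove), 33 (not in B, keep), 35 (not in B, keep), 38 (not in B, keep)
A \ B = {4, 13, 23, 26, 30, 33, 35, 38}

{4, 13, 23, 26, 30, 33, 35, 38}


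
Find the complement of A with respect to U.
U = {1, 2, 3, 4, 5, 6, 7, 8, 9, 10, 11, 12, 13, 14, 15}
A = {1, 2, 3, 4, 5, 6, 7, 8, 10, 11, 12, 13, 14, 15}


Universal set U = {1, 2, 3, 4, 5, 6, 7, 8, 9, 10, 11, 12, 13, 14, 15}
Set A = {1, 2, 3, 4, 5, 6, 7, 8, 10, 11, 12, 13, 14, 15}
A' = U \ A = elements in U but not in A
Checking each element of U:
1 (in A, exclude), 2 (in A, exclude), 3 (in A, exclude), 4 (in A, exclude), 5 (in A, exclude), 6 (in A, exclude), 7 (in A, exclude), 8 (in A, exclude), 9 (not in A, include), 10 (in A, exclude), 11 (in A, exclude), 12 (in A, exclude), 13 (in A, exclude), 14 (in A, exclude), 15 (in A, exclude)
A' = {9}

{9}


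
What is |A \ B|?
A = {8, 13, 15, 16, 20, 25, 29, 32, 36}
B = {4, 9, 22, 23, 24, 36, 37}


Set A = {8, 13, 15, 16, 20, 25, 29, 32, 36}
Set B = {4, 9, 22, 23, 24, 36, 37}
A \ B = {8, 13, 15, 16, 20, 25, 29, 32}
|A \ B| = 8

8


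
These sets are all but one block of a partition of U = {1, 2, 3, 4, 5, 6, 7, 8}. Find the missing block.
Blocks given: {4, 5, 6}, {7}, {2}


U = {1, 2, 3, 4, 5, 6, 7, 8}
Shown blocks: {4, 5, 6}, {7}, {2}
A partition's blocks are pairwise disjoint and cover U, so the missing block = U \ (union of shown blocks).
Union of shown blocks: {2, 4, 5, 6, 7}
Missing block = U \ (union) = {1, 3, 8}

{1, 3, 8}


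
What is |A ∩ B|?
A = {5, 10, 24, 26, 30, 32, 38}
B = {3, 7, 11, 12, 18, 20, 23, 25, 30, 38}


Set A = {5, 10, 24, 26, 30, 32, 38}
Set B = {3, 7, 11, 12, 18, 20, 23, 25, 30, 38}
A ∩ B = {30, 38}
|A ∩ B| = 2

2


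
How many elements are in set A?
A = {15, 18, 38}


Set A = {15, 18, 38}
Listing elements: 15, 18, 38
Counting: 3 elements
|A| = 3

3


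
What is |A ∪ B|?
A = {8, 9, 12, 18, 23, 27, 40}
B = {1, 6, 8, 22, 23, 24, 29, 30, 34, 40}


Set A = {8, 9, 12, 18, 23, 27, 40}, |A| = 7
Set B = {1, 6, 8, 22, 23, 24, 29, 30, 34, 40}, |B| = 10
A ∩ B = {8, 23, 40}, |A ∩ B| = 3
|A ∪ B| = |A| + |B| - |A ∩ B| = 7 + 10 - 3 = 14

14


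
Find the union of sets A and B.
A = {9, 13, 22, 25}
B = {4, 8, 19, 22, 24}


Set A = {9, 13, 22, 25}
Set B = {4, 8, 19, 22, 24}
A ∪ B includes all elements in either set.
Elements from A: {9, 13, 22, 25}
Elements from B not already included: {4, 8, 19, 24}
A ∪ B = {4, 8, 9, 13, 19, 22, 24, 25}

{4, 8, 9, 13, 19, 22, 24, 25}


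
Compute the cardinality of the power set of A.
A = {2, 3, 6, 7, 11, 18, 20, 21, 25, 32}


Set A = {2, 3, 6, 7, 11, 18, 20, 21, 25, 32}
|A| = 10
The power set P(A) contains all subsets of A.
|P(A)| = 2^|A| = 2^10 = 1024

1024


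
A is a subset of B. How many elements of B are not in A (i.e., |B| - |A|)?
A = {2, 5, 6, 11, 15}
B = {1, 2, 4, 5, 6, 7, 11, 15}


Set A = {2, 5, 6, 11, 15}, |A| = 5
Set B = {1, 2, 4, 5, 6, 7, 11, 15}, |B| = 8
Since A ⊆ B: B \ A = {1, 4, 7}
|B| - |A| = 8 - 5 = 3

3


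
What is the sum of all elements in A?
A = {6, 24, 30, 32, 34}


Set A = {6, 24, 30, 32, 34}
Sum = 6 + 24 + 30 + 32 + 34 = 126

126


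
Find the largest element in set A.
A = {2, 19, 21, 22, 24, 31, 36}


Set A = {2, 19, 21, 22, 24, 31, 36}
Elements in ascending order: 2, 19, 21, 22, 24, 31, 36
The largest element is 36.

36


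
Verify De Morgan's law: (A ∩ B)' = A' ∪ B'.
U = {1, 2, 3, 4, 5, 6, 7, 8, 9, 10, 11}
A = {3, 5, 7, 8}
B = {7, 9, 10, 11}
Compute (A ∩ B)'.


U = {1, 2, 3, 4, 5, 6, 7, 8, 9, 10, 11}
A = {3, 5, 7, 8}, B = {7, 9, 10, 11}
A ∩ B = {7}
(A ∩ B)' = U \ (A ∩ B) = {1, 2, 3, 4, 5, 6, 8, 9, 10, 11}
Verification via A' ∪ B': A' = {1, 2, 4, 6, 9, 10, 11}, B' = {1, 2, 3, 4, 5, 6, 8}
A' ∪ B' = {1, 2, 3, 4, 5, 6, 8, 9, 10, 11} ✓

{1, 2, 3, 4, 5, 6, 8, 9, 10, 11}


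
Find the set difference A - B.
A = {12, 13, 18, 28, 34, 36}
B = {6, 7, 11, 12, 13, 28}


Set A = {12, 13, 18, 28, 34, 36}
Set B = {6, 7, 11, 12, 13, 28}
A \ B includes elements in A that are not in B.
Check each element of A:
12 (in B, remove), 13 (in B, remove), 18 (not in B, keep), 28 (in B, remove), 34 (not in B, keep), 36 (not in B, keep)
A \ B = {18, 34, 36}

{18, 34, 36}


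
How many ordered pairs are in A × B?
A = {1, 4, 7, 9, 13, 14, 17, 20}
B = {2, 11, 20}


Set A = {1, 4, 7, 9, 13, 14, 17, 20} has 8 elements.
Set B = {2, 11, 20} has 3 elements.
|A × B| = |A| × |B| = 8 × 3 = 24

24


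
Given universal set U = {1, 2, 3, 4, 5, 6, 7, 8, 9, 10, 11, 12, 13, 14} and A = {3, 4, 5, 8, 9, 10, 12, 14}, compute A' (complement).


Universal set U = {1, 2, 3, 4, 5, 6, 7, 8, 9, 10, 11, 12, 13, 14}
Set A = {3, 4, 5, 8, 9, 10, 12, 14}
A' = U \ A = elements in U but not in A
Checking each element of U:
1 (not in A, include), 2 (not in A, include), 3 (in A, exclude), 4 (in A, exclude), 5 (in A, exclude), 6 (not in A, include), 7 (not in A, include), 8 (in A, exclude), 9 (in A, exclude), 10 (in A, exclude), 11 (not in A, include), 12 (in A, exclude), 13 (not in A, include), 14 (in A, exclude)
A' = {1, 2, 6, 7, 11, 13}

{1, 2, 6, 7, 11, 13}


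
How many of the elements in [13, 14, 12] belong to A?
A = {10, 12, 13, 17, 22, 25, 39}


Set A = {10, 12, 13, 17, 22, 25, 39}
Candidates: [13, 14, 12]
Check each candidate:
13 ∈ A, 14 ∉ A, 12 ∈ A
Count of candidates in A: 2

2


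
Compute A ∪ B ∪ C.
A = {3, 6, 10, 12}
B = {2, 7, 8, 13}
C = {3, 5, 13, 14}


Set A = {3, 6, 10, 12}
Set B = {2, 7, 8, 13}
Set C = {3, 5, 13, 14}
First, A ∪ B = {2, 3, 6, 7, 8, 10, 12, 13}
Then, (A ∪ B) ∪ C = {2, 3, 5, 6, 7, 8, 10, 12, 13, 14}

{2, 3, 5, 6, 7, 8, 10, 12, 13, 14}


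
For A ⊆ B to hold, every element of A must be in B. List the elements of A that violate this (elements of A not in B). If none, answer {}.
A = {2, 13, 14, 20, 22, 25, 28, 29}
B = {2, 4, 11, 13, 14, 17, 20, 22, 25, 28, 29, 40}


Set A = {2, 13, 14, 20, 22, 25, 28, 29}
Set B = {2, 4, 11, 13, 14, 17, 20, 22, 25, 28, 29, 40}
Check each element of A against B:
2 ∈ B, 13 ∈ B, 14 ∈ B, 20 ∈ B, 22 ∈ B, 25 ∈ B, 28 ∈ B, 29 ∈ B
Elements of A not in B: {}

{}


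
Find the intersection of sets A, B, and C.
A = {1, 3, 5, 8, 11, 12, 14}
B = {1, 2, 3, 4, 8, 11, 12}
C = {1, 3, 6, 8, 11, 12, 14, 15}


Set A = {1, 3, 5, 8, 11, 12, 14}
Set B = {1, 2, 3, 4, 8, 11, 12}
Set C = {1, 3, 6, 8, 11, 12, 14, 15}
First, A ∩ B = {1, 3, 8, 11, 12}
Then, (A ∩ B) ∩ C = {1, 3, 8, 11, 12}

{1, 3, 8, 11, 12}


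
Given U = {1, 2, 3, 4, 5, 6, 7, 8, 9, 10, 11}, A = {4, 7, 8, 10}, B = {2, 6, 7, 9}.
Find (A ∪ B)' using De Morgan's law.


U = {1, 2, 3, 4, 5, 6, 7, 8, 9, 10, 11}
A = {4, 7, 8, 10}, B = {2, 6, 7, 9}
A ∪ B = {2, 4, 6, 7, 8, 9, 10}
(A ∪ B)' = U \ (A ∪ B) = {1, 3, 5, 11}
Verification via A' ∩ B': A' = {1, 2, 3, 5, 6, 9, 11}, B' = {1, 3, 4, 5, 8, 10, 11}
A' ∩ B' = {1, 3, 5, 11} ✓

{1, 3, 5, 11}


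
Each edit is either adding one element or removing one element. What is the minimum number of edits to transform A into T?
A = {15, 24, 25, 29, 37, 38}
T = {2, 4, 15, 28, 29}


Set A = {15, 24, 25, 29, 37, 38}
Set T = {2, 4, 15, 28, 29}
Elements to remove from A (in A, not in T): {24, 25, 37, 38} → 4 removals
Elements to add to A (in T, not in A): {2, 4, 28} → 3 additions
Total edits = 4 + 3 = 7

7


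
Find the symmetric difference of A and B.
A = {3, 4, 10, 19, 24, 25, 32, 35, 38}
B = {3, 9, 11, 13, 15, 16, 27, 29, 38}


Set A = {3, 4, 10, 19, 24, 25, 32, 35, 38}
Set B = {3, 9, 11, 13, 15, 16, 27, 29, 38}
A △ B = (A \ B) ∪ (B \ A)
Elements in A but not B: {4, 10, 19, 24, 25, 32, 35}
Elements in B but not A: {9, 11, 13, 15, 16, 27, 29}
A △ B = {4, 9, 10, 11, 13, 15, 16, 19, 24, 25, 27, 29, 32, 35}

{4, 9, 10, 11, 13, 15, 16, 19, 24, 25, 27, 29, 32, 35}


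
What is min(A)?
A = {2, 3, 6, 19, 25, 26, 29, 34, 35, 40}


Set A = {2, 3, 6, 19, 25, 26, 29, 34, 35, 40}
Elements in ascending order: 2, 3, 6, 19, 25, 26, 29, 34, 35, 40
The smallest element is 2.

2


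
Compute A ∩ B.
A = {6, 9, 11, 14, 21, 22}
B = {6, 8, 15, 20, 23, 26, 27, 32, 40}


Set A = {6, 9, 11, 14, 21, 22}
Set B = {6, 8, 15, 20, 23, 26, 27, 32, 40}
A ∩ B includes only elements in both sets.
Check each element of A against B:
6 ✓, 9 ✗, 11 ✗, 14 ✗, 21 ✗, 22 ✗
A ∩ B = {6}

{6}


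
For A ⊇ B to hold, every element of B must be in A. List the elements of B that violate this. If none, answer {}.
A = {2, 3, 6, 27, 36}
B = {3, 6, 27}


Set A = {2, 3, 6, 27, 36}
Set B = {3, 6, 27}
Check each element of B against A:
3 ∈ A, 6 ∈ A, 27 ∈ A
Elements of B not in A: {}

{}


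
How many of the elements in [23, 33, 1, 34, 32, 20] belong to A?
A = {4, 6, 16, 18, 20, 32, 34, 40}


Set A = {4, 6, 16, 18, 20, 32, 34, 40}
Candidates: [23, 33, 1, 34, 32, 20]
Check each candidate:
23 ∉ A, 33 ∉ A, 1 ∉ A, 34 ∈ A, 32 ∈ A, 20 ∈ A
Count of candidates in A: 3

3


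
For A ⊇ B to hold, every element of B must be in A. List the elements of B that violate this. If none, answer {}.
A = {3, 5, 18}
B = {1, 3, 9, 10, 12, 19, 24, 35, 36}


Set A = {3, 5, 18}
Set B = {1, 3, 9, 10, 12, 19, 24, 35, 36}
Check each element of B against A:
1 ∉ A (include), 3 ∈ A, 9 ∉ A (include), 10 ∉ A (include), 12 ∉ A (include), 19 ∉ A (include), 24 ∉ A (include), 35 ∉ A (include), 36 ∉ A (include)
Elements of B not in A: {1, 9, 10, 12, 19, 24, 35, 36}

{1, 9, 10, 12, 19, 24, 35, 36}


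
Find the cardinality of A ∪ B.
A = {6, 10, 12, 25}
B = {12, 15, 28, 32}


Set A = {6, 10, 12, 25}, |A| = 4
Set B = {12, 15, 28, 32}, |B| = 4
A ∩ B = {12}, |A ∩ B| = 1
|A ∪ B| = |A| + |B| - |A ∩ B| = 4 + 4 - 1 = 7

7


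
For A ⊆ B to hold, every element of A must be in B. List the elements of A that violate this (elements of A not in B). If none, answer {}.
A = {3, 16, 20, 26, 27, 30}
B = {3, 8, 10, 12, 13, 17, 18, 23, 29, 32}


Set A = {3, 16, 20, 26, 27, 30}
Set B = {3, 8, 10, 12, 13, 17, 18, 23, 29, 32}
Check each element of A against B:
3 ∈ B, 16 ∉ B (include), 20 ∉ B (include), 26 ∉ B (include), 27 ∉ B (include), 30 ∉ B (include)
Elements of A not in B: {16, 20, 26, 27, 30}

{16, 20, 26, 27, 30}


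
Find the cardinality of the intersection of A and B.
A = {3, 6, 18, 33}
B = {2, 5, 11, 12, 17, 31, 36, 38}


Set A = {3, 6, 18, 33}
Set B = {2, 5, 11, 12, 17, 31, 36, 38}
A ∩ B = {}
|A ∩ B| = 0

0


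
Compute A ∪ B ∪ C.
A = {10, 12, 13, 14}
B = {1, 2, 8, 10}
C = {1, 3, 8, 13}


Set A = {10, 12, 13, 14}
Set B = {1, 2, 8, 10}
Set C = {1, 3, 8, 13}
First, A ∪ B = {1, 2, 8, 10, 12, 13, 14}
Then, (A ∪ B) ∪ C = {1, 2, 3, 8, 10, 12, 13, 14}

{1, 2, 3, 8, 10, 12, 13, 14}


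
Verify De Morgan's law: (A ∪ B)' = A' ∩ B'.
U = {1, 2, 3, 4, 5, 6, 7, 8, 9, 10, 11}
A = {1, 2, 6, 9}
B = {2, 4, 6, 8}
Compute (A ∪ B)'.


U = {1, 2, 3, 4, 5, 6, 7, 8, 9, 10, 11}
A = {1, 2, 6, 9}, B = {2, 4, 6, 8}
A ∪ B = {1, 2, 4, 6, 8, 9}
(A ∪ B)' = U \ (A ∪ B) = {3, 5, 7, 10, 11}
Verification via A' ∩ B': A' = {3, 4, 5, 7, 8, 10, 11}, B' = {1, 3, 5, 7, 9, 10, 11}
A' ∩ B' = {3, 5, 7, 10, 11} ✓

{3, 5, 7, 10, 11}


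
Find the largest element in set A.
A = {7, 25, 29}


Set A = {7, 25, 29}
Elements in ascending order: 7, 25, 29
The largest element is 29.

29


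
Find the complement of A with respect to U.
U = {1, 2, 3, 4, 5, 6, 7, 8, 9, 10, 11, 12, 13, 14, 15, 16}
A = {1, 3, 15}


Universal set U = {1, 2, 3, 4, 5, 6, 7, 8, 9, 10, 11, 12, 13, 14, 15, 16}
Set A = {1, 3, 15}
A' = U \ A = elements in U but not in A
Checking each element of U:
1 (in A, exclude), 2 (not in A, include), 3 (in A, exclude), 4 (not in A, include), 5 (not in A, include), 6 (not in A, include), 7 (not in A, include), 8 (not in A, include), 9 (not in A, include), 10 (not in A, include), 11 (not in A, include), 12 (not in A, include), 13 (not in A, include), 14 (not in A, include), 15 (in A, exclude), 16 (not in A, include)
A' = {2, 4, 5, 6, 7, 8, 9, 10, 11, 12, 13, 14, 16}

{2, 4, 5, 6, 7, 8, 9, 10, 11, 12, 13, 14, 16}


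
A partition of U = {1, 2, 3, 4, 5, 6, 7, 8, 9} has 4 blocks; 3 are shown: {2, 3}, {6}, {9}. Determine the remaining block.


U = {1, 2, 3, 4, 5, 6, 7, 8, 9}
Shown blocks: {2, 3}, {6}, {9}
A partition's blocks are pairwise disjoint and cover U, so the missing block = U \ (union of shown blocks).
Union of shown blocks: {2, 3, 6, 9}
Missing block = U \ (union) = {1, 4, 5, 7, 8}

{1, 4, 5, 7, 8}


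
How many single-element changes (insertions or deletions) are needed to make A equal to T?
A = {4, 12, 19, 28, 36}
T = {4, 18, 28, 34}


Set A = {4, 12, 19, 28, 36}
Set T = {4, 18, 28, 34}
Elements to remove from A (in A, not in T): {12, 19, 36} → 3 removals
Elements to add to A (in T, not in A): {18, 34} → 2 additions
Total edits = 3 + 2 = 5

5


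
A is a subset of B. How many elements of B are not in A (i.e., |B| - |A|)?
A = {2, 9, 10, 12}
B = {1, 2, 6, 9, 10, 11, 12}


Set A = {2, 9, 10, 12}, |A| = 4
Set B = {1, 2, 6, 9, 10, 11, 12}, |B| = 7
Since A ⊆ B: B \ A = {1, 6, 11}
|B| - |A| = 7 - 4 = 3

3


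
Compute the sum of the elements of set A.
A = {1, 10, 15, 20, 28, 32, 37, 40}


Set A = {1, 10, 15, 20, 28, 32, 37, 40}
Sum = 1 + 10 + 15 + 20 + 28 + 32 + 37 + 40 = 183

183


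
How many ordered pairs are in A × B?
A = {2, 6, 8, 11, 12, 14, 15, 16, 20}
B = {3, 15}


Set A = {2, 6, 8, 11, 12, 14, 15, 16, 20} has 9 elements.
Set B = {3, 15} has 2 elements.
|A × B| = |A| × |B| = 9 × 2 = 18

18


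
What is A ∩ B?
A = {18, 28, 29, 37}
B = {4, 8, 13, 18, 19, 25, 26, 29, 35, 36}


Set A = {18, 28, 29, 37}
Set B = {4, 8, 13, 18, 19, 25, 26, 29, 35, 36}
A ∩ B includes only elements in both sets.
Check each element of A against B:
18 ✓, 28 ✗, 29 ✓, 37 ✗
A ∩ B = {18, 29}

{18, 29}


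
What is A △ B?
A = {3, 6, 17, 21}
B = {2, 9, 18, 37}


Set A = {3, 6, 17, 21}
Set B = {2, 9, 18, 37}
A △ B = (A \ B) ∪ (B \ A)
Elements in A but not B: {3, 6, 17, 21}
Elements in B but not A: {2, 9, 18, 37}
A △ B = {2, 3, 6, 9, 17, 18, 21, 37}

{2, 3, 6, 9, 17, 18, 21, 37}


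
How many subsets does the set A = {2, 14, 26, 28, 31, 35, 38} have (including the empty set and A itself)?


Set A = {2, 14, 26, 28, 31, 35, 38}
|A| = 7
The power set P(A) contains all subsets of A.
|P(A)| = 2^|A| = 2^7 = 128

128


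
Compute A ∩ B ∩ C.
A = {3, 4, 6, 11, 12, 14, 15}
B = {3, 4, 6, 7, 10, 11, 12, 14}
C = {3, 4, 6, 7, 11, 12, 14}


Set A = {3, 4, 6, 11, 12, 14, 15}
Set B = {3, 4, 6, 7, 10, 11, 12, 14}
Set C = {3, 4, 6, 7, 11, 12, 14}
First, A ∩ B = {3, 4, 6, 11, 12, 14}
Then, (A ∩ B) ∩ C = {3, 4, 6, 11, 12, 14}

{3, 4, 6, 11, 12, 14}


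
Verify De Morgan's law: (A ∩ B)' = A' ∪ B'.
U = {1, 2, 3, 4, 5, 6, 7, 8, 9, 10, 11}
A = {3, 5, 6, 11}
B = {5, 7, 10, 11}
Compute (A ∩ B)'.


U = {1, 2, 3, 4, 5, 6, 7, 8, 9, 10, 11}
A = {3, 5, 6, 11}, B = {5, 7, 10, 11}
A ∩ B = {5, 11}
(A ∩ B)' = U \ (A ∩ B) = {1, 2, 3, 4, 6, 7, 8, 9, 10}
Verification via A' ∪ B': A' = {1, 2, 4, 7, 8, 9, 10}, B' = {1, 2, 3, 4, 6, 8, 9}
A' ∪ B' = {1, 2, 3, 4, 6, 7, 8, 9, 10} ✓

{1, 2, 3, 4, 6, 7, 8, 9, 10}


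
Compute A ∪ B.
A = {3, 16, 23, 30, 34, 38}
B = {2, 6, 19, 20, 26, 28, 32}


Set A = {3, 16, 23, 30, 34, 38}
Set B = {2, 6, 19, 20, 26, 28, 32}
A ∪ B includes all elements in either set.
Elements from A: {3, 16, 23, 30, 34, 38}
Elements from B not already included: {2, 6, 19, 20, 26, 28, 32}
A ∪ B = {2, 3, 6, 16, 19, 20, 23, 26, 28, 30, 32, 34, 38}

{2, 3, 6, 16, 19, 20, 23, 26, 28, 30, 32, 34, 38}


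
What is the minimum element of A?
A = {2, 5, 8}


Set A = {2, 5, 8}
Elements in ascending order: 2, 5, 8
The smallest element is 2.

2


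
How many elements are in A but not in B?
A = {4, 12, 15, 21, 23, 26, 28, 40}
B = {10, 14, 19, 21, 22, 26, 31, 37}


Set A = {4, 12, 15, 21, 23, 26, 28, 40}
Set B = {10, 14, 19, 21, 22, 26, 31, 37}
A \ B = {4, 12, 15, 23, 28, 40}
|A \ B| = 6

6


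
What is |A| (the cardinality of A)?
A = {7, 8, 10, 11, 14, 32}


Set A = {7, 8, 10, 11, 14, 32}
Listing elements: 7, 8, 10, 11, 14, 32
Counting: 6 elements
|A| = 6

6


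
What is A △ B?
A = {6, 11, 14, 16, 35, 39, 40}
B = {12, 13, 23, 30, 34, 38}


Set A = {6, 11, 14, 16, 35, 39, 40}
Set B = {12, 13, 23, 30, 34, 38}
A △ B = (A \ B) ∪ (B \ A)
Elements in A but not B: {6, 11, 14, 16, 35, 39, 40}
Elements in B but not A: {12, 13, 23, 30, 34, 38}
A △ B = {6, 11, 12, 13, 14, 16, 23, 30, 34, 35, 38, 39, 40}

{6, 11, 12, 13, 14, 16, 23, 30, 34, 35, 38, 39, 40}


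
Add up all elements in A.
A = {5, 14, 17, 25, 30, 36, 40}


Set A = {5, 14, 17, 25, 30, 36, 40}
Sum = 5 + 14 + 17 + 25 + 30 + 36 + 40 = 167

167


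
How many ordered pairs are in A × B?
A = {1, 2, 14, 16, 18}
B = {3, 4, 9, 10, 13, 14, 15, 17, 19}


Set A = {1, 2, 14, 16, 18} has 5 elements.
Set B = {3, 4, 9, 10, 13, 14, 15, 17, 19} has 9 elements.
|A × B| = |A| × |B| = 5 × 9 = 45

45


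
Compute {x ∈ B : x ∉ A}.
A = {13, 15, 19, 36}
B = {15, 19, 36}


Set A = {13, 15, 19, 36}
Set B = {15, 19, 36}
Check each element of B against A:
15 ∈ A, 19 ∈ A, 36 ∈ A
Elements of B not in A: {}

{}


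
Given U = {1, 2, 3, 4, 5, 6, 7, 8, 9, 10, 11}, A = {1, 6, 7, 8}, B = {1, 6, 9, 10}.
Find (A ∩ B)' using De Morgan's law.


U = {1, 2, 3, 4, 5, 6, 7, 8, 9, 10, 11}
A = {1, 6, 7, 8}, B = {1, 6, 9, 10}
A ∩ B = {1, 6}
(A ∩ B)' = U \ (A ∩ B) = {2, 3, 4, 5, 7, 8, 9, 10, 11}
Verification via A' ∪ B': A' = {2, 3, 4, 5, 9, 10, 11}, B' = {2, 3, 4, 5, 7, 8, 11}
A' ∪ B' = {2, 3, 4, 5, 7, 8, 9, 10, 11} ✓

{2, 3, 4, 5, 7, 8, 9, 10, 11}


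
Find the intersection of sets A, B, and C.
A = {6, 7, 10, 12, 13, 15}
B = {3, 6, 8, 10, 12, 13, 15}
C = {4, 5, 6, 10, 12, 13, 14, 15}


Set A = {6, 7, 10, 12, 13, 15}
Set B = {3, 6, 8, 10, 12, 13, 15}
Set C = {4, 5, 6, 10, 12, 13, 14, 15}
First, A ∩ B = {6, 10, 12, 13, 15}
Then, (A ∩ B) ∩ C = {6, 10, 12, 13, 15}

{6, 10, 12, 13, 15}


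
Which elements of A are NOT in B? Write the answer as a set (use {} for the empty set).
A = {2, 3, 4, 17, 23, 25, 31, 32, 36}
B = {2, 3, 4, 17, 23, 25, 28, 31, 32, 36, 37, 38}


Set A = {2, 3, 4, 17, 23, 25, 31, 32, 36}
Set B = {2, 3, 4, 17, 23, 25, 28, 31, 32, 36, 37, 38}
Check each element of A against B:
2 ∈ B, 3 ∈ B, 4 ∈ B, 17 ∈ B, 23 ∈ B, 25 ∈ B, 31 ∈ B, 32 ∈ B, 36 ∈ B
Elements of A not in B: {}

{}


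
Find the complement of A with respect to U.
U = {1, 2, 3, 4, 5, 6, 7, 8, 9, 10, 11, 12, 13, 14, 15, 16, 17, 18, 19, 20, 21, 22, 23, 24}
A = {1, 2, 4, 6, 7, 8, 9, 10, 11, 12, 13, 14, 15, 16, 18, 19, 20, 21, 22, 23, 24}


Universal set U = {1, 2, 3, 4, 5, 6, 7, 8, 9, 10, 11, 12, 13, 14, 15, 16, 17, 18, 19, 20, 21, 22, 23, 24}
Set A = {1, 2, 4, 6, 7, 8, 9, 10, 11, 12, 13, 14, 15, 16, 18, 19, 20, 21, 22, 23, 24}
A' = U \ A = elements in U but not in A
Checking each element of U:
1 (in A, exclude), 2 (in A, exclude), 3 (not in A, include), 4 (in A, exclude), 5 (not in A, include), 6 (in A, exclude), 7 (in A, exclude), 8 (in A, exclude), 9 (in A, exclude), 10 (in A, exclude), 11 (in A, exclude), 12 (in A, exclude), 13 (in A, exclude), 14 (in A, exclude), 15 (in A, exclude), 16 (in A, exclude), 17 (not in A, include), 18 (in A, exclude), 19 (in A, exclude), 20 (in A, exclude), 21 (in A, exclude), 22 (in A, exclude), 23 (in A, exclude), 24 (in A, exclude)
A' = {3, 5, 17}

{3, 5, 17}


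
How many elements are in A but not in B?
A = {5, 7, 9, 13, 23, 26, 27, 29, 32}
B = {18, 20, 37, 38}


Set A = {5, 7, 9, 13, 23, 26, 27, 29, 32}
Set B = {18, 20, 37, 38}
A \ B = {5, 7, 9, 13, 23, 26, 27, 29, 32}
|A \ B| = 9

9


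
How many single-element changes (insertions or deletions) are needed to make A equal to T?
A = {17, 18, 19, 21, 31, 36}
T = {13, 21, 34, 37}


Set A = {17, 18, 19, 21, 31, 36}
Set T = {13, 21, 34, 37}
Elements to remove from A (in A, not in T): {17, 18, 19, 31, 36} → 5 removals
Elements to add to A (in T, not in A): {13, 34, 37} → 3 additions
Total edits = 5 + 3 = 8

8


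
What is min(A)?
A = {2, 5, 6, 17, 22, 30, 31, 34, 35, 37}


Set A = {2, 5, 6, 17, 22, 30, 31, 34, 35, 37}
Elements in ascending order: 2, 5, 6, 17, 22, 30, 31, 34, 35, 37
The smallest element is 2.

2


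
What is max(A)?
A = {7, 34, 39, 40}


Set A = {7, 34, 39, 40}
Elements in ascending order: 7, 34, 39, 40
The largest element is 40.

40


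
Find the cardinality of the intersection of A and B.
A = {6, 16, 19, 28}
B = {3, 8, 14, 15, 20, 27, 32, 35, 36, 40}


Set A = {6, 16, 19, 28}
Set B = {3, 8, 14, 15, 20, 27, 32, 35, 36, 40}
A ∩ B = {}
|A ∩ B| = 0

0


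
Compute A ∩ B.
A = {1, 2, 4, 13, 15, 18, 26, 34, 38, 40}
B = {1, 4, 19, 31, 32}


Set A = {1, 2, 4, 13, 15, 18, 26, 34, 38, 40}
Set B = {1, 4, 19, 31, 32}
A ∩ B includes only elements in both sets.
Check each element of A against B:
1 ✓, 2 ✗, 4 ✓, 13 ✗, 15 ✗, 18 ✗, 26 ✗, 34 ✗, 38 ✗, 40 ✗
A ∩ B = {1, 4}

{1, 4}


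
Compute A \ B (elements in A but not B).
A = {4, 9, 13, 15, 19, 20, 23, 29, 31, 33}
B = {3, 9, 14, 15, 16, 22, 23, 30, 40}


Set A = {4, 9, 13, 15, 19, 20, 23, 29, 31, 33}
Set B = {3, 9, 14, 15, 16, 22, 23, 30, 40}
A \ B includes elements in A that are not in B.
Check each element of A:
4 (not in B, keep), 9 (in B, remove), 13 (not in B, keep), 15 (in B, remove), 19 (not in B, keep), 20 (not in B, keep), 23 (in B, remove), 29 (not in B, keep), 31 (not in B, keep), 33 (not in B, keep)
A \ B = {4, 13, 19, 20, 29, 31, 33}

{4, 13, 19, 20, 29, 31, 33}


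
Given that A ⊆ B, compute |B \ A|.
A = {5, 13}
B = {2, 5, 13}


Set A = {5, 13}, |A| = 2
Set B = {2, 5, 13}, |B| = 3
Since A ⊆ B: B \ A = {2}
|B| - |A| = 3 - 2 = 1

1


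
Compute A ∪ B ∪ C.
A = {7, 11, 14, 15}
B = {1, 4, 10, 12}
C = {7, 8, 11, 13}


Set A = {7, 11, 14, 15}
Set B = {1, 4, 10, 12}
Set C = {7, 8, 11, 13}
First, A ∪ B = {1, 4, 7, 10, 11, 12, 14, 15}
Then, (A ∪ B) ∪ C = {1, 4, 7, 8, 10, 11, 12, 13, 14, 15}

{1, 4, 7, 8, 10, 11, 12, 13, 14, 15}


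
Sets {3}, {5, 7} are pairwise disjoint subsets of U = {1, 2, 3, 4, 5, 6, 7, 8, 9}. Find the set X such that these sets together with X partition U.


U = {1, 2, 3, 4, 5, 6, 7, 8, 9}
Shown blocks: {3}, {5, 7}
A partition's blocks are pairwise disjoint and cover U, so the missing block = U \ (union of shown blocks).
Union of shown blocks: {3, 5, 7}
Missing block = U \ (union) = {1, 2, 4, 6, 8, 9}

{1, 2, 4, 6, 8, 9}


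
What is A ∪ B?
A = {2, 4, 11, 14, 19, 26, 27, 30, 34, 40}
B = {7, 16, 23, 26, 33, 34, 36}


Set A = {2, 4, 11, 14, 19, 26, 27, 30, 34, 40}
Set B = {7, 16, 23, 26, 33, 34, 36}
A ∪ B includes all elements in either set.
Elements from A: {2, 4, 11, 14, 19, 26, 27, 30, 34, 40}
Elements from B not already included: {7, 16, 23, 33, 36}
A ∪ B = {2, 4, 7, 11, 14, 16, 19, 23, 26, 27, 30, 33, 34, 36, 40}

{2, 4, 7, 11, 14, 16, 19, 23, 26, 27, 30, 33, 34, 36, 40}


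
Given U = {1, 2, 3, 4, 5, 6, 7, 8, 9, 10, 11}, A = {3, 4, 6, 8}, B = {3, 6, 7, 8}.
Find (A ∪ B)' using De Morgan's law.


U = {1, 2, 3, 4, 5, 6, 7, 8, 9, 10, 11}
A = {3, 4, 6, 8}, B = {3, 6, 7, 8}
A ∪ B = {3, 4, 6, 7, 8}
(A ∪ B)' = U \ (A ∪ B) = {1, 2, 5, 9, 10, 11}
Verification via A' ∩ B': A' = {1, 2, 5, 7, 9, 10, 11}, B' = {1, 2, 4, 5, 9, 10, 11}
A' ∩ B' = {1, 2, 5, 9, 10, 11} ✓

{1, 2, 5, 9, 10, 11}


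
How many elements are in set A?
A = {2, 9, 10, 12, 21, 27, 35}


Set A = {2, 9, 10, 12, 21, 27, 35}
Listing elements: 2, 9, 10, 12, 21, 27, 35
Counting: 7 elements
|A| = 7

7


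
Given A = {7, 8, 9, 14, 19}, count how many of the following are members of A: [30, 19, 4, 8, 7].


Set A = {7, 8, 9, 14, 19}
Candidates: [30, 19, 4, 8, 7]
Check each candidate:
30 ∉ A, 19 ∈ A, 4 ∉ A, 8 ∈ A, 7 ∈ A
Count of candidates in A: 3

3


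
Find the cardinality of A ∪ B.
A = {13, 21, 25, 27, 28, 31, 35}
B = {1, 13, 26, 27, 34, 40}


Set A = {13, 21, 25, 27, 28, 31, 35}, |A| = 7
Set B = {1, 13, 26, 27, 34, 40}, |B| = 6
A ∩ B = {13, 27}, |A ∩ B| = 2
|A ∪ B| = |A| + |B| - |A ∩ B| = 7 + 6 - 2 = 11

11


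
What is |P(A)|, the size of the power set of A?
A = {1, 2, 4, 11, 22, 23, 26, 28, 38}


Set A = {1, 2, 4, 11, 22, 23, 26, 28, 38}
|A| = 9
The power set P(A) contains all subsets of A.
|P(A)| = 2^|A| = 2^9 = 512

512


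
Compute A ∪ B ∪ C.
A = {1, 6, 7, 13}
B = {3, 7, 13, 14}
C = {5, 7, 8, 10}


Set A = {1, 6, 7, 13}
Set B = {3, 7, 13, 14}
Set C = {5, 7, 8, 10}
First, A ∪ B = {1, 3, 6, 7, 13, 14}
Then, (A ∪ B) ∪ C = {1, 3, 5, 6, 7, 8, 10, 13, 14}

{1, 3, 5, 6, 7, 8, 10, 13, 14}


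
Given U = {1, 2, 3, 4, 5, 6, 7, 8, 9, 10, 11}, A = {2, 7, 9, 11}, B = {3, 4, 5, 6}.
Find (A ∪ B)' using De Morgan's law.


U = {1, 2, 3, 4, 5, 6, 7, 8, 9, 10, 11}
A = {2, 7, 9, 11}, B = {3, 4, 5, 6}
A ∪ B = {2, 3, 4, 5, 6, 7, 9, 11}
(A ∪ B)' = U \ (A ∪ B) = {1, 8, 10}
Verification via A' ∩ B': A' = {1, 3, 4, 5, 6, 8, 10}, B' = {1, 2, 7, 8, 9, 10, 11}
A' ∩ B' = {1, 8, 10} ✓

{1, 8, 10}


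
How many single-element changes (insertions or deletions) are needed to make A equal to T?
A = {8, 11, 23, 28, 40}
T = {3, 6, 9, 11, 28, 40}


Set A = {8, 11, 23, 28, 40}
Set T = {3, 6, 9, 11, 28, 40}
Elements to remove from A (in A, not in T): {8, 23} → 2 removals
Elements to add to A (in T, not in A): {3, 6, 9} → 3 additions
Total edits = 2 + 3 = 5

5


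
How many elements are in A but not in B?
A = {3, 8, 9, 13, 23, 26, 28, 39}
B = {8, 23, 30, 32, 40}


Set A = {3, 8, 9, 13, 23, 26, 28, 39}
Set B = {8, 23, 30, 32, 40}
A \ B = {3, 9, 13, 26, 28, 39}
|A \ B| = 6

6


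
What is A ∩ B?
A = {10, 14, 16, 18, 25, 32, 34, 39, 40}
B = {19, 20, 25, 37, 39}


Set A = {10, 14, 16, 18, 25, 32, 34, 39, 40}
Set B = {19, 20, 25, 37, 39}
A ∩ B includes only elements in both sets.
Check each element of A against B:
10 ✗, 14 ✗, 16 ✗, 18 ✗, 25 ✓, 32 ✗, 34 ✗, 39 ✓, 40 ✗
A ∩ B = {25, 39}

{25, 39}


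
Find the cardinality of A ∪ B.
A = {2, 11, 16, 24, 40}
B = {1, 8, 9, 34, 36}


Set A = {2, 11, 16, 24, 40}, |A| = 5
Set B = {1, 8, 9, 34, 36}, |B| = 5
A ∩ B = {}, |A ∩ B| = 0
|A ∪ B| = |A| + |B| - |A ∩ B| = 5 + 5 - 0 = 10

10


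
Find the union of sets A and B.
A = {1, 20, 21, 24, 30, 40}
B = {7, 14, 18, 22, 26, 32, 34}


Set A = {1, 20, 21, 24, 30, 40}
Set B = {7, 14, 18, 22, 26, 32, 34}
A ∪ B includes all elements in either set.
Elements from A: {1, 20, 21, 24, 30, 40}
Elements from B not already included: {7, 14, 18, 22, 26, 32, 34}
A ∪ B = {1, 7, 14, 18, 20, 21, 22, 24, 26, 30, 32, 34, 40}

{1, 7, 14, 18, 20, 21, 22, 24, 26, 30, 32, 34, 40}


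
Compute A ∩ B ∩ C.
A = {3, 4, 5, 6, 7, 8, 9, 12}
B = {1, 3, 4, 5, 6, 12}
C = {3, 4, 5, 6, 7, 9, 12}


Set A = {3, 4, 5, 6, 7, 8, 9, 12}
Set B = {1, 3, 4, 5, 6, 12}
Set C = {3, 4, 5, 6, 7, 9, 12}
First, A ∩ B = {3, 4, 5, 6, 12}
Then, (A ∩ B) ∩ C = {3, 4, 5, 6, 12}

{3, 4, 5, 6, 12}


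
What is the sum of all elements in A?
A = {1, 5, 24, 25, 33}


Set A = {1, 5, 24, 25, 33}
Sum = 1 + 5 + 24 + 25 + 33 = 88

88


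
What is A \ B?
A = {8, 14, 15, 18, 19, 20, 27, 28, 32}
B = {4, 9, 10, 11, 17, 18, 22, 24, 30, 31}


Set A = {8, 14, 15, 18, 19, 20, 27, 28, 32}
Set B = {4, 9, 10, 11, 17, 18, 22, 24, 30, 31}
A \ B includes elements in A that are not in B.
Check each element of A:
8 (not in B, keep), 14 (not in B, keep), 15 (not in B, keep), 18 (in B, remove), 19 (not in B, keep), 20 (not in B, keep), 27 (not in B, keep), 28 (not in B, keep), 32 (not in B, keep)
A \ B = {8, 14, 15, 19, 20, 27, 28, 32}

{8, 14, 15, 19, 20, 27, 28, 32}


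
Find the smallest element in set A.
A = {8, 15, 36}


Set A = {8, 15, 36}
Elements in ascending order: 8, 15, 36
The smallest element is 8.

8


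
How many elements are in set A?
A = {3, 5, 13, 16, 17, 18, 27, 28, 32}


Set A = {3, 5, 13, 16, 17, 18, 27, 28, 32}
Listing elements: 3, 5, 13, 16, 17, 18, 27, 28, 32
Counting: 9 elements
|A| = 9

9


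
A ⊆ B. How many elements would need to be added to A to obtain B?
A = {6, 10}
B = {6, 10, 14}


Set A = {6, 10}, |A| = 2
Set B = {6, 10, 14}, |B| = 3
Since A ⊆ B: B \ A = {14}
|B| - |A| = 3 - 2 = 1

1


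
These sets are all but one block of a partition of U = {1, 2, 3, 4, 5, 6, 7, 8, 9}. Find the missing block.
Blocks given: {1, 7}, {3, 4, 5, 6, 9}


U = {1, 2, 3, 4, 5, 6, 7, 8, 9}
Shown blocks: {1, 7}, {3, 4, 5, 6, 9}
A partition's blocks are pairwise disjoint and cover U, so the missing block = U \ (union of shown blocks).
Union of shown blocks: {1, 3, 4, 5, 6, 7, 9}
Missing block = U \ (union) = {2, 8}

{2, 8}
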